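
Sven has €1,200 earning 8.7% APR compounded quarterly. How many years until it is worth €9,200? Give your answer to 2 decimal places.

Periodic rate i = 0.087/4 = 0.02175.
n = ln(9200/1200) / ln(1+0.02175) = ln(7.66667) / 0.021517 = 94.6645 quarters
= 94.6645/4 years

23.67 years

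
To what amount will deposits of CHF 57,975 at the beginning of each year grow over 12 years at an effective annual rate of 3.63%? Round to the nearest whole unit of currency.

CHF 883,818

Accumulation factor s(12|0.0363) × (1+i) = 15.244806; FV = 57975 × 15.244806 = 883,817.6362
(Beginning-of-period payments → annuity-due factor ×(1+i).)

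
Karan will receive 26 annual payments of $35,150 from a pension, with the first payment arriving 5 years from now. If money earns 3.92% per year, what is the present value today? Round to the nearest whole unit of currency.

$485,931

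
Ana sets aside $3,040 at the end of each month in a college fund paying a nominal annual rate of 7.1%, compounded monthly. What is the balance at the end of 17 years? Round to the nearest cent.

With 12 periods per year: i = 0.00591667, n = 204.
FV = 3040 × [(1+0.00591667)^204 − 1] / 0.00591667 = 3040 × 394.067972 = 1,197,966.6339

$1,197,966.63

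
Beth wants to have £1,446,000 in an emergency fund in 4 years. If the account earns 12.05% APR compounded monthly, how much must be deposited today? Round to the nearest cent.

With 12 periods per year: i = 0.0100417, n = 48.
PV = 1,446,000 / (1 + 0.0100417)^48 = 1,446,000 / 1.615422 = 895,122.3068

£895,122.31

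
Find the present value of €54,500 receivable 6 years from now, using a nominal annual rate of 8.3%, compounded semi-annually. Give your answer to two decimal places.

With 2 periods per year: i = 0.0415, n = 12.
PV = 54,500 / (1 + 0.0415)^12 = 54,500 / 1.628963 = 33,456.8625

€33,456.86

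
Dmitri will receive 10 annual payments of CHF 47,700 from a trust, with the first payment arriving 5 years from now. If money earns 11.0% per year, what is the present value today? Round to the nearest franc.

CHF 185,048

Value one period before first payment (t=4): 47700 × [1 − (1+0.11)^(−10)] / 0.11 = 47700 × 5.889232 = 280,916.3669
PV₀ = 280,916.3669 / (1+0.11)^4 = 280,916.3669 / 1.518070 = 185,048.3120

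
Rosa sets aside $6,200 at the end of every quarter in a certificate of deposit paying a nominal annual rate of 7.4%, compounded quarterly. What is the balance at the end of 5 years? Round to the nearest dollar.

$148,414

i = 0.074/4 = 0.0185 per quarter; n = 5·4 = 20.
FV = PMT · [(1+i)^n − 1] / i = 6200 · 23.937745 = 148,414.0189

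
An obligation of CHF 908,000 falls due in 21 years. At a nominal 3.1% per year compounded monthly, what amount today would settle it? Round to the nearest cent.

CHF 473,941.46

With 12 periods per year: i = 0.00258333, n = 252.
PV = 908,000 / (1 + 0.00258333)^252 = 908,000 / 1.915848 = 473,941.4582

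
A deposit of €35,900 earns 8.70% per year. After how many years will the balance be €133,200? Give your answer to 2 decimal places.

(1+i)^n = 133200/35900 = 3.71031, so n = ln 3.71031 / ln 1.087 = 15.7167 years

15.72 years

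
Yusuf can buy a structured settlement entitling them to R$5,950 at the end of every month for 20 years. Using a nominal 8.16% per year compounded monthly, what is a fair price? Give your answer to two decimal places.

R$702,956.45

With 12 periods per year: i = 0.0068, n = 240.
PV = PMT · [1 − (1+i)^(−n)] / i = 5950 · 118.143941 = 702,956.4471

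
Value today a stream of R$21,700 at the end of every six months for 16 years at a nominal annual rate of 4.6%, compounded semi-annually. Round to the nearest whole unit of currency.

Periodic rate i = 0.046/2 = 0.023; n = 16 × 2 = 32 periods.
PV = PMT · [1 − (1+i)^(−n)] / i = 21700 · 22.476685 = 487,744.0628

R$487,744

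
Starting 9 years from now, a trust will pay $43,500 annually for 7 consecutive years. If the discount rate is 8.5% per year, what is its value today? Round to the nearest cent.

PV at t=8 (ordinary 7-year annuity): 43500 × a(7|0.085) = 43500 × 5.118514 = 222,655.3381
Discount back 8 years: 222,655.3381 × (1+0.085)^(−8) = 222,655.3381 × 0.520669 = 115,929.8319

$115,929.83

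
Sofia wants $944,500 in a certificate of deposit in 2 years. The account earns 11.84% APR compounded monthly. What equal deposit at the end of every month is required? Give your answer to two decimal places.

$35,071.29

With 12 periods per year: i = 0.00986667, n = 24.
PMT = 944500 / ( [(1+0.00986667)^24 − 1] / 0.00986667 ) = 944500 / 26.930861 = 35,071.2887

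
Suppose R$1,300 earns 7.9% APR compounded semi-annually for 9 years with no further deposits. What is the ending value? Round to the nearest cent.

R$2,610.86

With 2 periods per year: i = 0.0395, n = 18.
FV = PV·(1+i)^n = 1,300 × 2.008357 = 2,610.8639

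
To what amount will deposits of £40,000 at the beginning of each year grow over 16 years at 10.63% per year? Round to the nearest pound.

£1,679,586

FV = PMT · [(1+i)^n − 1] / i × (1+i) = 40000 · 41.989641 = 1,679,585.6419
Payments are at the start of each period, so multiply by (1+i).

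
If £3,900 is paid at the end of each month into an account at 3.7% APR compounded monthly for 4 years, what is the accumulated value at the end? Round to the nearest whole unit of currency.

£201,428

Periodic rate i = 0.037/12 = 0.00308333; n = 4 × 12 = 48 periods.
FV = 3900 × [(1+0.00308333)^48 − 1] / 0.00308333 = 3900 × 51.648294 = 201,428.3470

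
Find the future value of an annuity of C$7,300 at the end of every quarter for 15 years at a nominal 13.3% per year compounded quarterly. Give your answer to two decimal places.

C$1,343,080.73

i = 0.133/4 = 0.03325 per quarter; n = 15·4 = 60.
Accumulation factor s(60|0.03325) = 183.983662; FV = 7300 × 183.983662 = 1,343,080.7316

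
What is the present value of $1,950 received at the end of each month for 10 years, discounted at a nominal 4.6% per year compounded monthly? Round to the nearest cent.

Periodic rate i = 0.046/12 = 0.00383333; n = 10 × 12 = 120 periods.
Annuity factor a(120|0.00383333) = 96.041986; PV = 1950 × 96.041986 = 187,281.8730

$187,281.87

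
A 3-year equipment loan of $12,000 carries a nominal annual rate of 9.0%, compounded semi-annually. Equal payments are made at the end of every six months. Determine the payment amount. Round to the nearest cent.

With 2 periods per year: i = 0.045, n = 6.
PMT = 12000 / ( [1 − (1+0.045)^(−6)] / 0.045 ) = 12000 / 5.157872 = 2,326.5407

$2,326.54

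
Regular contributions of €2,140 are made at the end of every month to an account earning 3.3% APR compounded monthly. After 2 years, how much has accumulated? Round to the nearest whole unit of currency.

€53,017

Periodic rate i = 0.033/12 = 0.00275; n = 2 × 12 = 24 periods.
FV = PMT · [(1+i)^n − 1] / i = 2140 · 24.774530 = 53,017.4941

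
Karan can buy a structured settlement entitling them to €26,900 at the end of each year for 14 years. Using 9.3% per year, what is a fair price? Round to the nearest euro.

€205,958

PV = 26900 × [1 − (1+0.093)^(−14)] / 0.093 = 26900 × 7.656447 = 205,958.4238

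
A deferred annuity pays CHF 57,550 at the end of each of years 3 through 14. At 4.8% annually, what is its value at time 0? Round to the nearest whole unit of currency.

CHF 469,709

PV at t=2 (ordinary 12-year annuity): 57550 × a(12|0.048) = 57550 × 8.964081 = 515,882.8489
Discount back 2 years: 515,882.8489 × (1+0.048)^(−2) = 515,882.8489 × 0.910495 = 469,708.6133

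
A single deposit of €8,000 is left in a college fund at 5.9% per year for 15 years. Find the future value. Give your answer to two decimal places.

€18,902.94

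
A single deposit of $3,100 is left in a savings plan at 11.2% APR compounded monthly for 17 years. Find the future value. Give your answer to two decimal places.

$20,626.40

i = 0.112/12 = 0.00933333 per month; n = 17·12 = 204.
3,100 × (1+0.00933333)^204 = 3,100 × 6.653677 = 20,626.3974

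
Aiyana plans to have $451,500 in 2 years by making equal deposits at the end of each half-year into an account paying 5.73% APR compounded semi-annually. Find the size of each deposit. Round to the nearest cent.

With 2 periods per year: i = 0.02865, n = 4.
FV-annuity factor = 4.175207; PMT = 451500 / 4.175207 = 108,138.3560

$108,138.36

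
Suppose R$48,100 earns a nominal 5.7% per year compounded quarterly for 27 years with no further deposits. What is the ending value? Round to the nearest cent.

R$221,721.01

With 4 periods per year: i = 0.01425, n = 108.
FV = 48,100 × (1 + 0.01425)^108 = 221,721.0083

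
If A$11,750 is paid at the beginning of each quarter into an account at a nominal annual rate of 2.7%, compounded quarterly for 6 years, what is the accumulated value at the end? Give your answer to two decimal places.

A$307,072.12

Periodic rate i = 0.027/4 = 0.00675; n = 6 × 4 = 24 periods.
Accumulation factor s(24|0.00675) × (1+i) = 26.133797; FV = 11750 × 26.133797 = 307,072.1152
(annuity-due: payments at period start, so ×(1+i).)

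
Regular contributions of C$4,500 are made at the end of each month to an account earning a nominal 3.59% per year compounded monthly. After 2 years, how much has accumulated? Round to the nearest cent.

Periodic rate i = 0.0359/12 = 0.00299167; n = 2 × 12 = 24 periods.
FV = 4500 × [(1+0.00299167)^24 − 1] / 0.00299167 = 4500 × 24.844103 = 111,798.4630

C$111,798.46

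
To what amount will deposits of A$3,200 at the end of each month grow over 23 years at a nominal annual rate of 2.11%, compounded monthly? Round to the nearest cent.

A$1,135,566.47

Periodic rate i = 0.0211/12 = 0.00175833; n = 23 × 12 = 276 periods.
Accumulation factor s(276|0.00175833) = 354.864521; FV = 3200 × 354.864521 = 1,135,566.4665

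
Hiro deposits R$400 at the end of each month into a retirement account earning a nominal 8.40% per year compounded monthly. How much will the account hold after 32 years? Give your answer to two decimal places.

With 12 periods per year: i = 0.007, n = 384.
FV = 400 × [(1+0.007)^384 − 1] / 0.007 = 400 × 1937.886865 = 775,154.7459

R$775,154.75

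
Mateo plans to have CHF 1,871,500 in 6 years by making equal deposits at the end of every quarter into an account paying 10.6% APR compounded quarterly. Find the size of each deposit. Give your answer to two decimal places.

CHF 56,787.93

i = 0.106/4 = 0.0265 per quarter; n = 6·4 = 24.
FV-annuity factor = 32.955947; PMT = 1.8715e+06 / 32.955947 = 56,787.9299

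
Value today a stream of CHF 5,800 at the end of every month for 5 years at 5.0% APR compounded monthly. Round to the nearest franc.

i = 0.05/12 = 0.00416667 per month; n = 5·12 = 60.
PV = 5800 × [1 − (1+0.00416667)^(−60)] / 0.00416667 = 5800 × 52.990706 = 307,346.0967

CHF 307,346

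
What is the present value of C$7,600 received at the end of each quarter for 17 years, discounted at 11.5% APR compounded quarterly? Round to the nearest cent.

Periodic rate i = 0.115/4 = 0.02875; n = 17 × 4 = 68 periods.
Annuity factor a(68|0.02875) = 29.720954; PV = 7600 × 29.720954 = 225,879.2542

C$225,879.25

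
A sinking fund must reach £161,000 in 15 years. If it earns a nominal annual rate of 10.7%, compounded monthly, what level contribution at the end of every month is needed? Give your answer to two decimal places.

With 12 periods per year: i = 0.00891667, n = 180.
FV-annuity factor = 442.158043; PMT = 161000 / 442.158043 = 364.1232

£364.12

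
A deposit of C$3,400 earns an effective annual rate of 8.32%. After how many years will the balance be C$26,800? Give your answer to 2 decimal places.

n = ln(26800/3400) / ln(1+0.0832) = ln(7.88235) / 0.079920 = 25.8338 years

25.83 years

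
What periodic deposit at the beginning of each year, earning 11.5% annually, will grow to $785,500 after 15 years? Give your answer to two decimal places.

PMT = 785500 / ( [(1+0.115)^15 − 1] / 0.115 × (1+i) ) = 785500 / 39.929293 = 19,672.2743

$19,672.27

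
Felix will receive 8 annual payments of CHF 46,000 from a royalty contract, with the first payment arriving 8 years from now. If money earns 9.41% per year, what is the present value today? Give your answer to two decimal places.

CHF 133,620.26

Value one period before first payment (t=7): 46000 × [1 − (1+0.0941)^(−8)] / 0.0941 = 46000 × 5.451470 = 250,767.6056
Discount back 7 years: 250,767.6056 × (1+0.0941)^(−7) = 250,767.6056 × 0.532845 = 133,620.2583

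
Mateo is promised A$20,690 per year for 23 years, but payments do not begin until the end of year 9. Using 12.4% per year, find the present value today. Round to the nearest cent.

A$61,042.74

Value one period before first payment (t=8): 20690 × [1 − (1+0.124)^(−23)] / 0.124 = 20690 × 7.516298 = 155,512.2118
PV₀ = 155,512.2118 / (1+0.124)^8 = 155,512.2118 / 2.547596 = 61,042.7385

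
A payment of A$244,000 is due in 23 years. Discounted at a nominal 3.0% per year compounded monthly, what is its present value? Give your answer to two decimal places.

A$122,489.99

i = 0.03/12 = 0.0025 per month; n = 23·12 = 276.
Discount factor = (1+0.0025)^(−276) = 0.502008; PV = 244,000 × 0.502008 = 122,489.9873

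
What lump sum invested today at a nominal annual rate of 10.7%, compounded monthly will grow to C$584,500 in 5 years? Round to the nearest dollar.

C$343,136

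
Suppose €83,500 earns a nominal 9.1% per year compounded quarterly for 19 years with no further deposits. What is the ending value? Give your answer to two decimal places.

With 4 periods per year: i = 0.02275, n = 76.
FV = PV·(1+i)^n = 83,500 × 5.526894 = 461,495.6124

€461,495.61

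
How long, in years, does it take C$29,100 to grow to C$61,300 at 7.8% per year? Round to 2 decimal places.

(1+i)^n = 61300/29100 = 2.10653, so n = ln 2.10653 / ln 1.078 = 9.9197 years

9.92 years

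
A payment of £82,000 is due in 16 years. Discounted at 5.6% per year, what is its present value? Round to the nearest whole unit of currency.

£34,292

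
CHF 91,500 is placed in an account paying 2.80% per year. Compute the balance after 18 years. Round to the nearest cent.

CHF 150,417.08

FV = PV·(1+i)^n = 91,500 × 1.643903 = 150,417.0815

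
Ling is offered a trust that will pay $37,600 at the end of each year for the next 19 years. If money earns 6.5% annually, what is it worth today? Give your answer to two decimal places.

$403,625.10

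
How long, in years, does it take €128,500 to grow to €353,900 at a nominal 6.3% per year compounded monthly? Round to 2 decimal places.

16.12 years

Periodic rate i = 0.063/12 = 0.00525.
(1+i)^n = 353900/128500 = 2.75409, so n = ln 2.75409 / ln 1.00525 = 193.4748 months
= 193.4748/12 years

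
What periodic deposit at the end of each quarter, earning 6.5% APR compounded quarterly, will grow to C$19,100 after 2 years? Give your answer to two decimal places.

C$2,254.99

Periodic rate i = 0.065/4 = 0.01625; n = 2 × 4 = 8 periods.
FV-annuity factor = 8.470092; PMT = 19100 / 8.470092 = 2,254.9933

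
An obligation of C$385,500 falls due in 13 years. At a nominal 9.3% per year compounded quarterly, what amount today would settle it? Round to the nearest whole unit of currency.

Periodic rate i = 0.093/4 = 0.02325; n = 13 × 4 = 52 periods.
PV = 385,500 / (1 + 0.02325)^52 = 385,500 / 3.304085 = 116,673.7643

C$116,674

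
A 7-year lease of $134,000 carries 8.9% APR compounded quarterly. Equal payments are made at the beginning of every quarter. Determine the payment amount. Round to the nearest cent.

$6,340.57

Periodic rate i = 0.089/4 = 0.02225; n = 7 × 4 = 28 periods.
PMT = 134000 / ( [1 − (1+0.02225)^(−28)] / 0.02225 × (1+i) ) = 134000 / 21.133763 = 6,340.5651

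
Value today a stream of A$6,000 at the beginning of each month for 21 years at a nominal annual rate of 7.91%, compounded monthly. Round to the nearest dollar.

i = 0.0791/12 = 0.00659167 per month; n = 21·12 = 252.
PV = 6000 × [1 − (1+0.00659167)^(−252)] / 0.00659167 × (1+i) = 6000 × 123.544602 = 741,267.6131
Payments are at the start of each period, so multiply by (1+i).

A$741,268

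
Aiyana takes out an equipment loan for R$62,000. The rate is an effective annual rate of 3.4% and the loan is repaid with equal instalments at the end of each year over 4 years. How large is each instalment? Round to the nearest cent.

Annuity-PV factor = 3.681816; PMT = 62000 / 3.681816 = 16,839.5182

R$16,839.52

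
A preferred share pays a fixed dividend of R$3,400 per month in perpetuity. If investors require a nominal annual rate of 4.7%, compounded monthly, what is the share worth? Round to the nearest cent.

Periodic rate i = 0.047/12 = 0.00391667.
PV = PMT / i = 3400 / 0.00391667 = 868,085.1064

R$868,085.11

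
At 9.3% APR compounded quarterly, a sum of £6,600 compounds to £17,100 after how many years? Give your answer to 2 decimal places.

Periodic rate i = 0.093/4 = 0.02325.
(1+i)^n = 17100/6600 = 2.59091, so n = ln 2.59091 / ln 1.02325 = 41.4208 quarters
= 41.4208/4 years

10.36 years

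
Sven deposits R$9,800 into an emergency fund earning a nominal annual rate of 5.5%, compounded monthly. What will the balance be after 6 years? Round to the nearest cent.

Periodic rate i = 0.055/12 = 0.00458333; n = 6 × 12 = 72 periods.
FV = PV·(1+i)^n = 9,800 × 1.389920 = 13,621.2141

R$13,621.21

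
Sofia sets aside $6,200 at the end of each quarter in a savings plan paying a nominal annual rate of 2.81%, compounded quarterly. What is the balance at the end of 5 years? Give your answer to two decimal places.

$132,634.91

i = 0.0281/4 = 0.007025 per quarter; n = 5·4 = 20.
FV = PMT · [(1+i)^n − 1] / i = 6200 · 21.392728 = 132,634.9127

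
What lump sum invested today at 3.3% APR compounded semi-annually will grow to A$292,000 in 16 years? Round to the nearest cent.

With 2 periods per year: i = 0.0165, n = 32.
PV = FV·(1+i)^(−n) = 292,000 × 0.592330 = 172,960.3663

A$172,960.37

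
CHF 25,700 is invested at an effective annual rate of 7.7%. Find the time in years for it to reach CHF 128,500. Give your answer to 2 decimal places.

21.70 years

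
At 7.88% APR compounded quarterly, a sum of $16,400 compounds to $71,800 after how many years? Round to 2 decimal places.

18.92 years

Periodic rate i = 0.0788/4 = 0.0197.
(1+i)^n = 71800/16400 = 4.37805, so n = ln 4.37805 / ln 1.0197 = 75.6904 quarters
= 75.6904/4 years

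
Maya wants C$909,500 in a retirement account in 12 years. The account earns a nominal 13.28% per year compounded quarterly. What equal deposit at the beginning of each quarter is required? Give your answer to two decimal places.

C$7,699.56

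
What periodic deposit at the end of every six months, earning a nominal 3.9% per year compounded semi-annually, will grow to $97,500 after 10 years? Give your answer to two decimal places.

With 2 periods per year: i = 0.0195, n = 20.
FV-annuity factor = 24.176765; PMT = 97500 / 24.176765 = 4,032.7975

$4,032.80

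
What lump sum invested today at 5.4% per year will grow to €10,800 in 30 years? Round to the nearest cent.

€2,229.49

PV = 10,800 / (1 + 0.054)^30 = 10,800 / 4.844158 = 2,229.4895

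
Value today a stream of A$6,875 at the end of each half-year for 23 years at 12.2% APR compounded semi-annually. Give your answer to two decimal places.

A$105,308.27

With 2 periods per year: i = 0.061, n = 46.
PV = 6875 × [1 − (1+0.061)^(−46)] / 0.061 = 6875 × 15.317566 = 105,308.2657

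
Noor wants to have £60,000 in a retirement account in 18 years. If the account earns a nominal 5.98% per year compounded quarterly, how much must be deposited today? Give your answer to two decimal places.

Periodic rate i = 0.0598/4 = 0.01495; n = 18 × 4 = 72 periods.
PV = 60,000 / (1 + 0.01495)^72 = 60,000 / 2.910815 = 20,612.7816

£20,612.78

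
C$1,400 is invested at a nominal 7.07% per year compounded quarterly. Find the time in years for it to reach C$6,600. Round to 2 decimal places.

22.13 years

Periodic rate i = 0.0707/4 = 0.017675.
(1+i)^n = 6600/1400 = 4.71429, so n = ln 4.71429 / ln 1.01768 = 88.5013 quarters
= 88.5013/4 years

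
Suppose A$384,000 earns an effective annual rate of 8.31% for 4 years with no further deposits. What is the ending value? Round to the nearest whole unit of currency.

FV = PV·(1+i)^n = 384,000 × 1.376177 = 528,451.8805

A$528,452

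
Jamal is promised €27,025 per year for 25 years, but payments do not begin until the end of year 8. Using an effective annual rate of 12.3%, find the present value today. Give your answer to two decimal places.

PV at t=7 (ordinary 25-year annuity): 27025 × a(25|0.123) = 27025 × 7.682779 = 207,627.1067
PV₀ = 207,627.1067 / (1+0.123)^7 = 207,627.1067 / 2.252466 = 92,177.6768

€92,177.68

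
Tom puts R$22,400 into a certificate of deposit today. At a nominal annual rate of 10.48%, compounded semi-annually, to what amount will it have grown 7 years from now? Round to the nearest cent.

R$45,790.96

Periodic rate i = 0.1048/2 = 0.0524; n = 7 × 2 = 14 periods.
22,400 × (1+0.0524)^14 = 22,400 × 2.044239 = 45,790.9623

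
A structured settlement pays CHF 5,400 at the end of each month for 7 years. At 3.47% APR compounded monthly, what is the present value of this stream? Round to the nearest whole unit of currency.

CHF 402,199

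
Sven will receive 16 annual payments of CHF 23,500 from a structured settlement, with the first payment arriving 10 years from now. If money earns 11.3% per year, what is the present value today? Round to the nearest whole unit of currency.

Value one period before first payment (t=9): 23500 × [1 − (1+0.113)^(−16)] / 0.113 = 23500 × 7.253682 = 170,461.5345
PV₀ = 170,461.5345 / (1+0.113)^9 = 170,461.5345 / 2.620936 = 65,038.4099

CHF 65,038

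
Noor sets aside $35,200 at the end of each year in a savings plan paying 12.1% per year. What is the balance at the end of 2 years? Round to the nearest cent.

FV = PMT · [(1+i)^n − 1] / i = 35200 · 2.121000 = 74,659.2000

$74,659.20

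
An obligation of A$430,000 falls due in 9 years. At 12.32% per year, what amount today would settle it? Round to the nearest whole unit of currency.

Discount factor = (1+0.1232)^(−9) = 0.351468; PV = 430,000 × 0.351468 = 151,131.3642

A$151,131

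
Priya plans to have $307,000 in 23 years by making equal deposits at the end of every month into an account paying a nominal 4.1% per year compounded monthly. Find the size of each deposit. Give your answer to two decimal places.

$670.86

Periodic rate i = 0.041/12 = 0.00341667; n = 23 × 12 = 276 periods.
PMT = 307000 / ( [(1+0.00341667)^276 − 1] / 0.00341667 ) = 307000 / 457.624154 = 670.8562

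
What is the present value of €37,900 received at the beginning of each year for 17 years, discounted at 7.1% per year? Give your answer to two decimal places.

Annuity factor a(17|0.071) × (1+i) = 10.384374; PV = 37900 × 10.384374 = 393,567.7883
(Beginning-of-period payments → annuity-due factor ×(1+i).)

€393,567.79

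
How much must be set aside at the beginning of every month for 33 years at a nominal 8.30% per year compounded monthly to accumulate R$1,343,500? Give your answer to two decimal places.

R$644.18

Periodic rate i = 0.083/12 = 0.00691667; n = 33 × 12 = 396 periods.
FV-annuity factor × (1+i) = 2085.600309; PMT = 1.3435e+06 / 2085.600309 = 644.1790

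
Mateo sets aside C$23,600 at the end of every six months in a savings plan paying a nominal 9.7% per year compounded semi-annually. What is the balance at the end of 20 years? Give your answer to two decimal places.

With 2 periods per year: i = 0.0485, n = 40.
Accumulation factor s(40|0.0485) = 116.468248; FV = 23600 × 116.468248 = 2,748,650.6505

C$2,748,650.65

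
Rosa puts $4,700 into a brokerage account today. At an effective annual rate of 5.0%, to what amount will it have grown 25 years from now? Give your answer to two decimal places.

FV = PV·(1+i)^n = 4,700 × 3.386355 = 15,915.8682

$15,915.87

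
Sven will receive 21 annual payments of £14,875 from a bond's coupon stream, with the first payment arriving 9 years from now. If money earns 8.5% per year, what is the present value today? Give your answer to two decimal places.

£74,689.50

PV at t=8 (ordinary 21-year annuity): 14875 × a(21|0.085) = 14875 × 9.643628 = 143,448.9696
Discount back 8 years: 143,448.9696 × (1+0.085)^(−8) = 143,448.9696 × 0.520669 = 74,689.4958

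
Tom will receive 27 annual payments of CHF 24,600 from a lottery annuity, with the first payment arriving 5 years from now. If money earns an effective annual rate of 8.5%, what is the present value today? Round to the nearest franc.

Value one period before first payment (t=4): 24600 × [1 − (1+0.085)^(−27)] / 0.085 = 24600 × 10.464602 = 257,429.2027
PV₀ = 257,429.2027 / (1+0.085)^4 = 257,429.2027 / 1.385859 = 185,754.2927

CHF 185,754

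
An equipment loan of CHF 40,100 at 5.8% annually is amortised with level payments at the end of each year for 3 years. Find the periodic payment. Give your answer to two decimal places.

Annuity-PV factor = 2.682934; PMT = 40100 / 2.682934 = 14,946.3244

CHF 14,946.32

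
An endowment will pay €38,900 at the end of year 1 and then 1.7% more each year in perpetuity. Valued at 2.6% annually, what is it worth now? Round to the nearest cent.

PV = D₁/(r − g) = 38900/(0.026 − 0.017) = 4,322,222.2222

€4,322,222.22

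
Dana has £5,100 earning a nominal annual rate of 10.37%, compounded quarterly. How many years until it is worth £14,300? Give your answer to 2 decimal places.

10.07 years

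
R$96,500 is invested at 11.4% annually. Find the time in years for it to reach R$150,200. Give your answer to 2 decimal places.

4.10 years

n = ln(150200/96500) / ln(1+0.114) = ln(1.55648) / 0.107957 = 4.0982 years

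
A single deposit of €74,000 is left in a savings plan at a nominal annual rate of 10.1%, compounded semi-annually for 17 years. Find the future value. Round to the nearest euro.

Periodic rate i = 0.101/2 = 0.0505; n = 17 × 2 = 34 periods.
74,000 × (1+0.0505)^34 = 74,000 × 5.339074 = 395,091.4660

€395,091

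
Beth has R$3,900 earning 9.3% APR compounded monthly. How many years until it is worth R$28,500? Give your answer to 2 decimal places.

Periodic rate i = 0.093/12 = 0.00775.
(1+i)^n = 28500/3900 = 7.30769, so n = ln 7.30769 / ln 1.00775 = 257.6290 months
= 257.6290/12 years

21.47 years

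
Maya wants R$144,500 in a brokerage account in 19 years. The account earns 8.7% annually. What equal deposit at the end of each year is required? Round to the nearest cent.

R$3,240.63

PMT = 144500 / ( [(1+0.087)^19 − 1] / 0.087 ) = 144500 / 44.590148 = 3,240.6262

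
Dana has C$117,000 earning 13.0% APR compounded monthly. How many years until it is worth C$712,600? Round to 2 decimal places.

13.97 years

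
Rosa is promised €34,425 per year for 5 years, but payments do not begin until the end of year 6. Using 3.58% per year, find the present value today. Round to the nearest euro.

€130,069

Value one period before first payment (t=5): 34425 × [1 − (1+0.0358)^(−5)] / 0.0358 = 34425 × 4.504841 = 155,079.1476
PV₀ = 155,079.1476 / (1+0.0358)^5 = 155,079.1476 / 1.192283 = 130,069.0211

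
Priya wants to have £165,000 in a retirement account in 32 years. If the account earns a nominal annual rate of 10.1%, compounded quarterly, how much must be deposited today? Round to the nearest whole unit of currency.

£6,781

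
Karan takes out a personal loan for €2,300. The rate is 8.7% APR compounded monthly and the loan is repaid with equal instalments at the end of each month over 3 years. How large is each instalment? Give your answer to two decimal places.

Periodic rate i = 0.087/12 = 0.00725; n = 3 × 12 = 36 periods.
PMT = 2300 / ( [1 − (1+0.00725)^(−36)] / 0.00725 ) = 2300 / 31.585305 = 72.8187

€72.82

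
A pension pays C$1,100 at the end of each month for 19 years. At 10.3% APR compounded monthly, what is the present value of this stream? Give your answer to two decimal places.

With 12 periods per year: i = 0.00858333, n = 228.
Annuity factor a(228|0.00858333) = 99.906825; PV = 1100 × 99.906825 = 109,897.5074

C$109,897.51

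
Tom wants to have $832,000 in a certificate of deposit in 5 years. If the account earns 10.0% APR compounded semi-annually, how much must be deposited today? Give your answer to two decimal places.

Periodic rate i = 0.1/2 = 0.05; n = 5 × 2 = 10 periods.
PV = 832,000 / (1 + 0.05)^10 = 832,000 / 1.628895 = 510,775.8269

$510,775.83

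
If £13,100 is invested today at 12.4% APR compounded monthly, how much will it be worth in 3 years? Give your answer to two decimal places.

£18,967.05

With 12 periods per year: i = 0.0103333, n = 36.
FV = 13,100 × (1 + 0.0103333)^36 = 18,967.0520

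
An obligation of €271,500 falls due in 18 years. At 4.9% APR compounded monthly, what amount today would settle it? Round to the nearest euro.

€112,591

Periodic rate i = 0.049/12 = 0.00408333; n = 18 × 12 = 216 periods.
PV = FV·(1+i)^(−n) = 271,500 × 0.414698 = 112,590.5743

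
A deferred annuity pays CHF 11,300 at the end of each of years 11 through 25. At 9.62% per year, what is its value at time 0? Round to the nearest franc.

PV at t=10 (ordinary 15-year annuity): 11300 × a(15|0.0962) = 11300 × 7.773944 = 87,845.5713
Discount back 10 years: 87,845.5713 × (1+0.0962)^(−10) = 87,845.5713 × 0.399119 = 35,060.8059

CHF 35,061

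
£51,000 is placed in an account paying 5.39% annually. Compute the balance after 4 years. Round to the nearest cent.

£62,916.97

FV = 51,000 × (1 + 0.0539)^4 = 62,916.9692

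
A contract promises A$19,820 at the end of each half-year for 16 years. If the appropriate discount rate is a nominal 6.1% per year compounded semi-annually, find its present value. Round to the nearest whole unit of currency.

Periodic rate i = 0.061/2 = 0.0305; n = 16 × 2 = 32 periods.
PV = PMT · [1 − (1+i)^(−n)] / i = 19820 · 20.250732 = 401,369.5125

A$401,370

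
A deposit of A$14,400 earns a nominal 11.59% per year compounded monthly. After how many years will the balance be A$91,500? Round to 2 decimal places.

16.03 years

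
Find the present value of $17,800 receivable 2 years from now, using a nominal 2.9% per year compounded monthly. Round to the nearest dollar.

$16,798

With 12 periods per year: i = 0.00241667, n = 24.
Discount factor = (1+0.00241667)^(−24) = 0.943716; PV = 17,800 × 0.943716 = 16,798.1444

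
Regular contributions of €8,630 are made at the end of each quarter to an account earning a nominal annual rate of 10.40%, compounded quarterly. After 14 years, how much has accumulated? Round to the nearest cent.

Periodic rate i = 0.104/4 = 0.026; n = 14 × 4 = 56 periods.
FV = PMT · [(1+i)^n − 1] / i = 8630 · 123.450394 = 1,065,376.8978

€1,065,376.90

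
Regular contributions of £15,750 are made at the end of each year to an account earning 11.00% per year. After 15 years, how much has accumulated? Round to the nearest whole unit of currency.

FV = 15750 × [(1+0.11)^15 − 1] / 0.11 = 15750 × 34.405359 = 541,884.4040

£541,884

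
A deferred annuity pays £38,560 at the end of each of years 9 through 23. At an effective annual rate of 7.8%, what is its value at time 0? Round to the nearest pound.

£183,213

Value one period before first payment (t=8): 38560 × [1 − (1+0.078)^(−15)] / 0.078 = 38560 × 8.665006 = 334,122.6369
Discount back 8 years: 334,122.6369 × (1+0.078)^(−8) = 334,122.6369 × 0.548340 = 183,212.8006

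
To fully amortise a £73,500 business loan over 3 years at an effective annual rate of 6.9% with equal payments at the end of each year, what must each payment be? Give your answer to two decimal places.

£27,956.14

Annuity-PV factor = 2.629118; PMT = 73500 / 2.629118 = 27,956.1418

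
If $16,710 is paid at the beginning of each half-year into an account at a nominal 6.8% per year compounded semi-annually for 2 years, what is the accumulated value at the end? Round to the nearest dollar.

With 2 periods per year: i = 0.034, n = 4.
Accumulation factor s(4|0.034) × (1+i) = 4.351758; FV = 16710 × 4.351758 = 72,717.8738
(annuity-due: payments at period start, so ×(1+i).)

$72,718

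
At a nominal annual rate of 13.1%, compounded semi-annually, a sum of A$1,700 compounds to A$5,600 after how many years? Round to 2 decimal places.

9.40 years

Periodic rate i = 0.131/2 = 0.0655.
n = ln(5600/1700) / ln(1+0.0655) = ln(3.29412) / 0.063444 = 18.7904 half-years
= 18.7904/2 years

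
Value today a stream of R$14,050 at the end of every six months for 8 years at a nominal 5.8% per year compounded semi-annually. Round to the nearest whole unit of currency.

With 2 periods per year: i = 0.029, n = 16.
PV = PMT · [1 − (1+i)^(−n)] / i = 14050 · 12.657670 = 177,840.2705

R$177,840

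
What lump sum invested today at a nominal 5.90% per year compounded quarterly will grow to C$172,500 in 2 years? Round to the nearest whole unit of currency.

i = 0.059/4 = 0.01475 per quarter; n = 2·4 = 8.
PV = 172,500 / (1 + 0.01475)^8 = 172,500 / 1.124275 = 153,432.2379

C$153,432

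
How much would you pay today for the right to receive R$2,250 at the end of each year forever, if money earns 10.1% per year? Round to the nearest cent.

PV = PMT / i = 2250 / 0.101 = 22,277.2277

R$22,277.23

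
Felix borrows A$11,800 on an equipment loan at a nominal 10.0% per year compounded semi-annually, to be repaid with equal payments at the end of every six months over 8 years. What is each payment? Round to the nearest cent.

With 2 periods per year: i = 0.05, n = 16.
Annuity-PV factor = 10.837770; PMT = 11800 / 10.837770 = 1,088.7849

A$1,088.78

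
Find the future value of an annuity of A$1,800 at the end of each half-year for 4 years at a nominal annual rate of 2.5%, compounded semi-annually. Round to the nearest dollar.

A$15,046

Periodic rate i = 0.025/2 = 0.0125; n = 4 × 2 = 8 periods.
FV = PMT · [(1+i)^n − 1] / i = 1800 · 8.358888 = 15,045.9986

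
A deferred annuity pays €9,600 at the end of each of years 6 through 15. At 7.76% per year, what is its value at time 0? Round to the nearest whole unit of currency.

€44,815

Value one period before first payment (t=5): 9600 × [1 − (1+0.0776)^(−10)] / 0.0776 = 9600 × 6.783330 = 65,119.9659
PV₀ = 65,119.9659 / (1+0.0776)^5 = 65,119.9659 / 1.453075 = 44,815.2941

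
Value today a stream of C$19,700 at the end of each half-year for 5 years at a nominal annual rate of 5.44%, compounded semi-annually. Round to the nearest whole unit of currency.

C$170,472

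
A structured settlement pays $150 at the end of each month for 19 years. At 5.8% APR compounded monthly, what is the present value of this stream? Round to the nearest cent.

$20,697.24

With 12 periods per year: i = 0.00483333, n = 228.
PV = PMT · [1 − (1+i)^(−n)] / i = 150 · 137.981574 = 20,697.2361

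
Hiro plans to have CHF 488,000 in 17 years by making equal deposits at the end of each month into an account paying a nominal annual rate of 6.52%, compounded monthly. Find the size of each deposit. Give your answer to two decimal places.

CHF 1,312.33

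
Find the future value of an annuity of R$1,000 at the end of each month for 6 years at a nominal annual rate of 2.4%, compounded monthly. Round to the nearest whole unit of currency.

R$77,359

With 12 periods per year: i = 0.002, n = 72.
FV = PMT · [(1+i)^n − 1] / i = 1000 · 77.359019 = 77,359.0193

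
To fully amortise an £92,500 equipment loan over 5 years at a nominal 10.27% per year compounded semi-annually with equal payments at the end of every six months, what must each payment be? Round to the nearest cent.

Periodic rate i = 0.1027/2 = 0.05135; n = 5 × 2 = 10 periods.
PMT = 92500 / ( [1 − (1+0.05135)^(−10)] / 0.05135 ) = 92500 / 7.671361 = 12,057.8343

£12,057.83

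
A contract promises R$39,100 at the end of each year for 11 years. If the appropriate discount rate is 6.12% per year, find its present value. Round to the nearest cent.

PV = 39100 × [1 − (1+0.0612)^(−11)] / 0.0612 = 39100 × 7.838695 = 306,492.9716

R$306,492.97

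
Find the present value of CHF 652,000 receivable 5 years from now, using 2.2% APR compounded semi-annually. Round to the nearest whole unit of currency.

CHF 584,435

With 2 periods per year: i = 0.011, n = 10.
Discount factor = (1+0.011)^(−10) = 0.896372; PV = 652,000 × 0.896372 = 584,434.7621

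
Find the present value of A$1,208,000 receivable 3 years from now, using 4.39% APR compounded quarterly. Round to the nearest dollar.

Periodic rate i = 0.0439/4 = 0.010975; n = 3 × 4 = 12 periods.
PV = FV·(1+i)^(−n) = 1,208,000 × 0.877233 = 1,059,697.5727

A$1,059,698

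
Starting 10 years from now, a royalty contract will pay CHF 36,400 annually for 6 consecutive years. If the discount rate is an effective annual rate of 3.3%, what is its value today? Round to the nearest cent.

CHF 145,769.28

PV at t=9 (ordinary 6-year annuity): 36400 × a(6|0.033) = 36400 × 5.363738 = 195,240.0516
Discount back 9 years: 195,240.0516 × (1+0.033)^(−9) = 195,240.0516 × 0.746616 = 145,769.2838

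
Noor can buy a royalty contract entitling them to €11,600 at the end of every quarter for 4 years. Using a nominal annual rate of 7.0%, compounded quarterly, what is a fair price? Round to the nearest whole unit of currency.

€160,666

With 4 periods per year: i = 0.0175, n = 16.
PV = 11600 × [1 − (1+0.0175)^(−16)] / 0.0175 = 11600 × 13.850497 = 160,665.7625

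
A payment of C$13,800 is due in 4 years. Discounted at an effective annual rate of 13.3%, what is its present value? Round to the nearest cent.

PV = 13,800 / (1 + 0.133)^4 = 13,800 / 1.647857 = 8,374.5108

C$8,374.51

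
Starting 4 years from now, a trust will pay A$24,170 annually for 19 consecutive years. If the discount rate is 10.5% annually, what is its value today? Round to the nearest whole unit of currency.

A$145,016

PV at t=3 (ordinary 19-year annuity): 24170 × a(19|0.105) = 24170 × 8.095154 = 195,659.8806
PV₀ = 195,659.8806 / (1+0.105)^3 = 195,659.8806 / 1.349233 = 145,015.6756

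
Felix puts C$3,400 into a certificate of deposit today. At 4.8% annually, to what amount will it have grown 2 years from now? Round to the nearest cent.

C$3,734.23

FV = PV·(1+i)^n = 3,400 × 1.098304 = 3,734.2336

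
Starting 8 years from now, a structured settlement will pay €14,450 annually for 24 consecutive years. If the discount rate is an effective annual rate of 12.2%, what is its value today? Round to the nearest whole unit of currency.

Value one period before first payment (t=7): 14450 × [1 − (1+0.122)^(−24)] / 0.122 = 14450 × 7.679339 = 110,966.4481
PV₀ = 110,966.4481 / (1+0.122)^7 = 110,966.4481 / 2.238463 = 49,572.5987

€49,573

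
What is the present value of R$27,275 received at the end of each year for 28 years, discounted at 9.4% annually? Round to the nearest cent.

PV = 27275 × [1 − (1+0.094)^(−28)] / 0.094 = 27275 × 9.778518 = 266,709.0862

R$266,709.09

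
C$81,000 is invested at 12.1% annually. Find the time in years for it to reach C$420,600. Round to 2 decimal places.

14.42 years

n = ln(420600/81000) / ln(1+0.121) = ln(5.19259) / 0.114221 = 14.4214 years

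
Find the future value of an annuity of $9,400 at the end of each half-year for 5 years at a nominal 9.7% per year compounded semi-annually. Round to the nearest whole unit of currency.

$117,408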